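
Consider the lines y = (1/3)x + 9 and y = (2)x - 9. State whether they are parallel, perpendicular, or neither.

Slope of line 1: m1 = 1/3
Slope of line 2: m2 = 2
For parallel lines we need equal slopes: 1/3 != 2.
For perpendicular lines we need m1*m2 = -1: (1/3)(2) = 2/3 != -1.
Since neither condition holds, the lines are neither parallel nor perpendicular.

Neither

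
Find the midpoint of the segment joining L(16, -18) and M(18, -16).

M = ((x₁ + x₂)/2, (y₁ + y₂)/2)
= ((16 + 18)/2, (-18 + -16)/2)
= (34/2, -34/2) = (17, -17)

(17, -17)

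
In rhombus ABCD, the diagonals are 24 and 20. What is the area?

Area of a rhombus = (d1 * d2) / 2
Area = (24 * 20) / 2
Area = 480 / 2
Area = 240

240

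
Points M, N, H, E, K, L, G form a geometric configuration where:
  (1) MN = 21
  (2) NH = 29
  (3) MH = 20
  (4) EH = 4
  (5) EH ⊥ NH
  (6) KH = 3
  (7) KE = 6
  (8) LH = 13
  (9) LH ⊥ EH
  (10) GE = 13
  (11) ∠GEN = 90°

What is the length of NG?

Step 1: By the law of cosines on triangle EHN: EN² = 4² + 29² − 2·4·29·cos(90°) = 857, so EN ≈ 29.27.
Step 2: By the law of cosines on triangle NEG: NG² = 29.27² + 13² − 2·29.27·13·cos(90°) = 1026, so NG = 3·√114.

Therefore, the length of NG = 3·√114.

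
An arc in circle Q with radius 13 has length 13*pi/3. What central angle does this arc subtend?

Arc length L = 2πr × θ/360, so θ = 360L / (2πr).
θ = 360 × 13*pi/3 / (2π × 13)
θ = 60°
θ = 60°

60°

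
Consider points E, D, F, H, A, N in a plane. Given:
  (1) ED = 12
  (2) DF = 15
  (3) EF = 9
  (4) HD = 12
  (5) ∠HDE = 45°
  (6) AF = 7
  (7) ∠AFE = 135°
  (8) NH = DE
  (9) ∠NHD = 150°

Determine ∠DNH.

From the given relations: NH = DE = 12.
Step 1: By the law of cosines on triangle NHD: ND² = 12² + 12² − 2·12·12·cos(150°) = 537.42, so ND ≈ 23.18.
Step 2: By the inverse law of cosines on triangle DNH: cos(∠DNH) = (23.18² + 12² − 12²) / (2·23.18·12) = 537.42/556.37 = 0.9659, so ∠DNH = 15°.

Therefore, the measure of angle ∠DNH = 15°.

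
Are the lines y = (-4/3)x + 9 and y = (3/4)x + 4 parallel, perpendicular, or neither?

Slope of line 1: m1 = -4/3
Slope of line 2: m2 = 3/4
m1 * m2 = -1, so perpendicular.

Perpendicular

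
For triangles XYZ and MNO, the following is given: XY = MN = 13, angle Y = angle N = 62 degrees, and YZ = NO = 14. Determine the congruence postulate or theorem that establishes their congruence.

Consider the given information: XY = MN = 13, angle Y = angle N = 62 degrees, and YZ = NO = 14
This is not ASA or AAS: ASA requires two angles and the side between them. AAS requires two angles and a non-included side.
The correct criterion is SAS. Two pairs of corresponding sides and the included angle are equal (Side-Angle-Side).

SAS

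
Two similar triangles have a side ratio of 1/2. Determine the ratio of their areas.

The ratio of areas of similar triangles equals the square of the side ratio.
Side ratio = 1:2
Area ratio = (1/2)^2 = 1/4 = 1:4

1:4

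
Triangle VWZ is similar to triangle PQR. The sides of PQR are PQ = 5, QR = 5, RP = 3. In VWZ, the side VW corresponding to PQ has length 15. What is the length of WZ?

k = 15/5 = 3. WZ = 3 * 5 = 15.

15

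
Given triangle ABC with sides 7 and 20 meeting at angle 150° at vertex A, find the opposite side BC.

Law of cosines: BC^2 = 7^2 + 20^2 - 2(7)(20)cos(150°) = 140*sqrt(3) + 449, so BC = sqrt(140*sqrt(3) + 449).

sqrt(140*sqrt(3) + 449)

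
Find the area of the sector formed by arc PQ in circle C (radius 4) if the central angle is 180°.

The full circle has area πr² = π(4)² = 16*pi.
The sector covers 180° out of 360°, a fraction of 1/2.
Sector area = 16*pi × 1/2 = 8*pi.

8*pi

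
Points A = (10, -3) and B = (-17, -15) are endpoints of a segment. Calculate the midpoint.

The midpoint is the average of the coordinates:
x: (10 + -17)/2 = -7/2
y: (-3 + -15)/2 = -9
Midpoint = (-7/2, -9)

(-7/2, -9)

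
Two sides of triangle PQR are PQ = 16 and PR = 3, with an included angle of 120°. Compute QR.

Law of cosines: QR^2 = 16^2 + 3^2 - 2(16)(3)cos(120°) = 313, so QR = sqrt(313).

sqrt(313)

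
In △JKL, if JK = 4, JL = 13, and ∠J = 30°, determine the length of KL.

Law of cosines: KL^2 = 4^2 + 13^2 - 2(4)(13)cos(30°) = 185 - 52*sqrt(3), so KL = sqrt(185 - 52*sqrt(3)).

sqrt(185 - 52*sqrt(3))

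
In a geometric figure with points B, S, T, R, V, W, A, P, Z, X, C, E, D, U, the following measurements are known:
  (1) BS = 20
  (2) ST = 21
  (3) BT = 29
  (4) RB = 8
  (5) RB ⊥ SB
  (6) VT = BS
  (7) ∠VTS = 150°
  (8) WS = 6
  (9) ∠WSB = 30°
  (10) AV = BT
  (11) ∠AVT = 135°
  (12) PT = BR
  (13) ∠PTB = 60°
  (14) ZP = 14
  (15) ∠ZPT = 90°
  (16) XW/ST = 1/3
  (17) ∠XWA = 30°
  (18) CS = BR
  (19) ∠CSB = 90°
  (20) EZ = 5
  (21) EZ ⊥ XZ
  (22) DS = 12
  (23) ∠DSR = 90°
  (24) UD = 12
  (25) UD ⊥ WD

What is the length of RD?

Step 1: By the law of cosines on triangle SBR: SR² = 20² + 8² − 2·20·8·cos(90°) = 464, so SR = 4·√29.
Step 2: By the law of cosines on triangle RSD: RD² = (4·√29)² + 12² − 2·4·√29·12·cos(90°) = 608, so RD = 4·√38.

Therefore, the length of RD = 4·√38.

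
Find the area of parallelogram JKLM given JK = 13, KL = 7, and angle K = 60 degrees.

Area = 13 * 7 * sin(60°) = 91 * sqrt(3)/2 = 91*sqrt(3)/2

91*sqrt(3)/2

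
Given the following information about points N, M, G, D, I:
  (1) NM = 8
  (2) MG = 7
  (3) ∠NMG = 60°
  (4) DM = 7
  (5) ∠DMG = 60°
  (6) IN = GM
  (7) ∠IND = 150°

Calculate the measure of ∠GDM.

Step 1: By the law of cosines on triangle DMG: DG² = 7² + 7² − 2·7·7·cos(60°) = 49, so DG = 7.
Step 2: By the inverse law of cosines on triangle GDM: cos(∠GDM) = (7² + 7² − 7²) / (2·7·7) = 49/98 = 0.5, so ∠GDM = 60°.

Therefore, the measure of angle ∠GDM = 60°.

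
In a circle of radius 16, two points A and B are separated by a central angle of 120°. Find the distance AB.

Chord length = 2r sin(θ/2)
= 2 × 16 × sin(120°/2)
= 2 × 16 × sin(60°)
= 16*sqrt(3)

16*sqrt(3)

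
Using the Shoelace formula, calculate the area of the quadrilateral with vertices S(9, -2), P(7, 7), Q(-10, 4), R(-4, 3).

Shoelace: sum of cross terms = 142, Area = (1/2)|142| = 71

71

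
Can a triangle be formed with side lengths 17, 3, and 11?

Check the triangle inequality: 3 + 11 = 14 ≤ 17.
Since the sum of two sides does not exceed the third, no triangle can be formed.

No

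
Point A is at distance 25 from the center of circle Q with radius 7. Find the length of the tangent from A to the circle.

Let T be the point of tangency. Then QT ⊥ AT (radius ⊥ tangent).
In right triangle QTA: QA² = QT² + AT²
25² = 7² + AT²
AT² = 576, AT = 24

24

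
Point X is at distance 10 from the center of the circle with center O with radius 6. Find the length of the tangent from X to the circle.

Let T be the point of tangency. Then OT ⊥ XT (radius ⊥ tangent).
In right triangle OTX: OX² = OT² + XT²
10² = 6² + XT²
XT² = 64, XT = 8

8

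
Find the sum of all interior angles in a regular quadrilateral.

The sum of interior angles of an n-sided polygon is (n - 2) * 180.
For n = 4: (4 - 2) * 180 = 2 * 180 = 360 degrees.

360 degrees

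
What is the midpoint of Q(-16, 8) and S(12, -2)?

The midpoint is the average of the coordinates:
x: (-16 + 12)/2 = -2
y: (8 + -2)/2 = 3
Midpoint = (-2, 3)

(-2, 3)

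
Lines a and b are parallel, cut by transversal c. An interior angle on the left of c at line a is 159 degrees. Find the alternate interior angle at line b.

Alternate interior angles lie on opposite sides of the transversal, between the parallel lines.
By the alternate interior angle theorem, they are equal: 159 degrees.

159 degrees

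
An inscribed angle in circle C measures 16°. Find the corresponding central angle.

The inscribed angle theorem states that a central angle is always twice any inscribed angle that subtends the same arc.
Since the inscribed angle is 16°, the central angle = 2 × 16° = 32°.

32°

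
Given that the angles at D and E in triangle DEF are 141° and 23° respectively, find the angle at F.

The interior angles sum to 180°: angle F = 180 - 141 - 23 = 16°.
The triangle is obtuse (angles 141°, 23°, 16°).

16 degrees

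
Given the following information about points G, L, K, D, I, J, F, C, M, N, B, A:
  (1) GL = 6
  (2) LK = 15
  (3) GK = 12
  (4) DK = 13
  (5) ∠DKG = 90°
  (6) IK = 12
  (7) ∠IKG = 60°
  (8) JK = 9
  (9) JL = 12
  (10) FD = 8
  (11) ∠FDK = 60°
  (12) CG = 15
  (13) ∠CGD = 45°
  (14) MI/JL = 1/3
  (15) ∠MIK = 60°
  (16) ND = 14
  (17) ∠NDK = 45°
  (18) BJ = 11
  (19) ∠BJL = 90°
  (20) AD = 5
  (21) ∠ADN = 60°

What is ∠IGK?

Step 1: By the law of cosines on triangle GKI: GI² = 12² + 12² − 2·12·12·cos(60°) = 144, so GI = 12.
Step 2: By the inverse law of cosines on triangle IGK: cos(∠IGK) = (12² + 12² − 12²) / (2·12·12) = 144/288 = 0.5, so ∠IGK = 60°.

Therefore, the measure of angle ∠IGK = 60°.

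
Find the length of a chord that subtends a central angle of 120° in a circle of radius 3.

Chord = 2(3) sin(60°) = 3*sqrt(3)

3*sqrt(3)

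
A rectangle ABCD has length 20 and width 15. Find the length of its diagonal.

Using the Pythagorean theorem:
d² = 20² + 15² = 400 + 225 = 625
d = sqrt(625) = 25

25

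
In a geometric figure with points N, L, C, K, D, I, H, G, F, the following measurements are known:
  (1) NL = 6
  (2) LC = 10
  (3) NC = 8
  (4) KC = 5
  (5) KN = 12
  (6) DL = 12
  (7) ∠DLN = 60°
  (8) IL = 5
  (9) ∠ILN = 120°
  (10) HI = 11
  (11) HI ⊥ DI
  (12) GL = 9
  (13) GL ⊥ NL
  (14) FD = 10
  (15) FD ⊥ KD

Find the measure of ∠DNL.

Step 1: By the law of cosines on triangle NLD: ND² = 6² + 12² − 2·6·12·cos(60°) = 108, so ND = 6·√3.
Step 2: By the inverse law of cosines on triangle DNL: cos(∠DNL) = ((6·√3)² + 6² − 12²) / (2·6·√3·6) = 0/124.71 = 0, so ∠DNL = 90°.

Therefore, the measure of angle ∠DNL = 90°.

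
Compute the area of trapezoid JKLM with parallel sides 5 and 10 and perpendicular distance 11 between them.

Area = (5 + 10) * 11 / 2 = 165 / 2 = 165/2

165/2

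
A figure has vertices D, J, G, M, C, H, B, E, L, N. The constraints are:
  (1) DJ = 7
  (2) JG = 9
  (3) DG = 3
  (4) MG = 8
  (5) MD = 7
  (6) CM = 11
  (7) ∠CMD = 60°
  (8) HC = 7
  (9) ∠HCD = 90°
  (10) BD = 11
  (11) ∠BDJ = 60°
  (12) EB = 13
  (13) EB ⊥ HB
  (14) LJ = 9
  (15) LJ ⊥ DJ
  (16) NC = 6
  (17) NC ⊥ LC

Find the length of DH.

Step 1: By the law of cosines on triangle CMD: CD² = 11² + 7² − 2·11·7·cos(60°) = 93, so CD = √93.
Step 2: By the law of cosines on triangle DCH: DH² = √93² + 7² − 2·√93·7·cos(90°) = 142, so DH = √142.

Therefore, the length of DH = √142.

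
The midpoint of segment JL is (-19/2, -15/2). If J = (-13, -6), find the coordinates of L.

Using the midpoint formula: M = ((x1 + x2)/2, (y1 + y2)/2)
We know M = (-19/2, -15/2) and J = (-13, -6)
For x: -19/2 = (-13 + x2)/2, so x2 = 2*-19/2 - -13 = -6
For y: -15/2 = (-6 + y2)/2, so y2 = 2*-15/2 - -6 = -9
L = (-6, -9)

(-6, -9)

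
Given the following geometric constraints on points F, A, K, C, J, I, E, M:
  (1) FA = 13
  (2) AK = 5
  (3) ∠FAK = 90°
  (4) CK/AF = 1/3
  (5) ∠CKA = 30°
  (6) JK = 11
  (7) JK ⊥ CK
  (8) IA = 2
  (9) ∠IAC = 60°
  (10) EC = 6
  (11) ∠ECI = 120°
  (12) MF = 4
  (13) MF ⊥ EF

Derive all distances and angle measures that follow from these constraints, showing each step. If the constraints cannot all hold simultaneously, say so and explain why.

The constraints are consistent.

From the given relations:
  CK = 1/3·AF = 1/3·13 ≈ 4.33

Step 1: From FA = 13, AK = 5, and ∠FAK = 90°, by the law of cosines:
  FK² = FA² + AK² - 2·FA·AK·cos(90°) = 169 + 25 - 0 = 194
  FK = √194

Step 2: From AK = 5, KC = 4.33, and ∠AKC = 30°, by the law of cosines:
  AC² = AK² + KC² - 2·AK·KC·cos(30°) = 25 + 18.78 - 37.53 = 6.25
  AC ≈ 2.5

Step 3: From CK = 4.33, KJ = 11, and ∠CKJ = 90°, by the law of cosines:
  CJ² = CK² + KJ² - 2·CK·KJ·cos(90°) = 18.78 + 121 - 0 = 139.8
  CJ ≈ 11.82

Step 4: From CA = 2.5, AI = 2, and ∠CAI = 60°, by the law of cosines:
  CI² = CA² + AI² - 2·CA·AI·cos(60°) = 6.25 + 4 - 5 = 5.25
  CI ≈ 2.29

Step 5: From FA = 13, FK = √194, AK = 5, by the inverse law of cosines:
  cos(∠AFK) = (FA² + FK² - AK²) / (2·FA·FK)
  ∠AFK = 21.04°

Step 6: From AC = 2.5, AK = 5, CK = 4.33, by the inverse law of cosines:
  cos(∠CAK) = (AC² + AK² - CK²) / (2·AC·AK)
  ∠CAK = 60.07°

Step 7: From KA = 5, KF = √194, AF = 13, by the inverse law of cosines:
  cos(∠AKF) = (KA² + KF² - AF²) / (2·KA·KF)
  ∠AKF = 68.96°

Step 8: From CA = 2.5, CK = 4.33, AK = 5, by the inverse law of cosines:
  cos(∠ACK) = (CA² + CK² - AK²) / (2·CA·CK)
  ∠ACK = 89.93°

Step 9: From CJ = 11.82, CK = 4.33, JK = 11, by the inverse law of cosines:
  cos(∠JCK) = (CJ² + CK² - JK²) / (2·CJ·CK)
  ∠JCK = 68.5°

Step 10: From JC = 11.82, JK = 11, CK = 4.33, by the inverse law of cosines:
  cos(∠CJK) = (JC² + JK² - CK²) / (2·JC·JK)
  ∠CJK = 21.5°

Step 11: From IC = 2.29, CE = 6, and ∠ICE = 120°, by the law of cosines:
  IE² = IC² + CE² - 2·IC·CE·cos(120°) = 5.25 + 36 + 13.75 = 55
  IE ≈ 7.42

Step 12: From CA = 2.5, CI = 2.29, AI = 2, by the inverse law of cosines:
  cos(∠ACI) = (CA² + CI² - AI²) / (2·CA·CI)
  ∠ACI = 49.11°

Step 13: From IA = 2, IC = 2.29, AC = 2.5, by the inverse law of cosines:
  cos(∠AIC) = (IA² + IC² - AC²) / (2·IA·IC)
  ∠AIC = 70.89°

Step 14: From IC = 2.29, IE = 7.42, CE = 6, by the inverse law of cosines:
  cos(∠CIE) = (IC² + IE² - CE²) / (2·IC·IE)
  ∠CIE = 44.48°

Step 15: From EC = 6, EI = 7.42, CI = 2.29, by the inverse law of cosines:
  cos(∠CEI) = (EC² + EI² - CI²) / (2·EC·EI)
  ∠CEI = 15.52°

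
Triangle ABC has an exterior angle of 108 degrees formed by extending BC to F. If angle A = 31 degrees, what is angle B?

angle B = 108 - 31 = 77 degrees (exterior angle theorem).

77 degrees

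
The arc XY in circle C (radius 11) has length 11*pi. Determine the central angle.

θ = 360 × 11*pi / (2π × 11) = 180° (rearranging arc length formula).

180°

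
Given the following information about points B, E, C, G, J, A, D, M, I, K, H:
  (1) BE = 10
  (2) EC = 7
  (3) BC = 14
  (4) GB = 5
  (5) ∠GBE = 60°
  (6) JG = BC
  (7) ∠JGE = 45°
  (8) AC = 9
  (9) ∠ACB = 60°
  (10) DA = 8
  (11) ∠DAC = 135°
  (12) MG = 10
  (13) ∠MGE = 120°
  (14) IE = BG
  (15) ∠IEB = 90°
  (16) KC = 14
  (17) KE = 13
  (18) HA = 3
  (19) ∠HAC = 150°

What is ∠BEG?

Step 1: By the law of cosines on triangle EBG: EG² = 10² + 5² − 2·10·5·cos(60°) = 75, so EG = 5·√3.
Step 2: By the inverse law of cosines on triangle BEG: cos(∠BEG) = (10² + (5·√3)² − 5²) / (2·10·5·√3) = 150/173.21 = 0.866, so ∠BEG = 30°.

Therefore, the measure of angle ∠BEG = 30°.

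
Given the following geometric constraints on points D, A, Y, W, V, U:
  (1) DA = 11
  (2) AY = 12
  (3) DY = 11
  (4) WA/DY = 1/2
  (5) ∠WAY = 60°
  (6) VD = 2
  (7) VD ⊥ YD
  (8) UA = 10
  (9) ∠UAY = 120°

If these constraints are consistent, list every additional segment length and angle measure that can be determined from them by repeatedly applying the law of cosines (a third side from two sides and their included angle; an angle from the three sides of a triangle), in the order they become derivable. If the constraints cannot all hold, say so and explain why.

The constraints are consistent. Derivable facts, in order:
After 1 step:
- YU = 2·√91
- YV = 5·√5
- YW ≈ 10.4
- ∠ADY = 66.11°
- ∠AYD = 56.94°
- ∠DAY = 56.94°
After 2 steps:
- ∠AUY = 33°
- ∠AWY = 92.75°
- ∠AYU = 27°
- ∠AYW = 27.25°
- ∠DVY = 79.7°
- ∠DYV = 10.3°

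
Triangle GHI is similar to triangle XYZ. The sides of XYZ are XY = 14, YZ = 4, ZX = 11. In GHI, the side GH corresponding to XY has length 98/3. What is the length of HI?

k = 98/3/14 = 7/3. HI = 7/3 * 4 = 28/3.

28/3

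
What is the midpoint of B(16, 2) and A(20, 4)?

M = ((x₁ + x₂)/2, (y₁ + y₂)/2)
= ((16 + 20)/2, (2 + 4)/2)
= (36/2, 6/2) = (18, 3)

(18, 3)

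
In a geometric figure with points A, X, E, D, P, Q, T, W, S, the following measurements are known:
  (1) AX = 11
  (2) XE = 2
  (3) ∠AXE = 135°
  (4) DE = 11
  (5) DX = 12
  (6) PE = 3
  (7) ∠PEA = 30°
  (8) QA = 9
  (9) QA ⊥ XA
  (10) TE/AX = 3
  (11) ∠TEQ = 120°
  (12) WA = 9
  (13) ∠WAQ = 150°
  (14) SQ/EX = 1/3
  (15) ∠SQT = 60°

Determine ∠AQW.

Step 1: By the law of cosines on triangle QAW: QW² = 9² + 9² − 2·9·9·cos(150°) = 302.3, so QW ≈ 17.39.
Step 2: By the inverse law of cosines on triangle AQW: cos(∠AQW) = (9² + 17.39² − 9²) / (2·9·17.39) = 302.3/312.96 = 0.9659, so ∠AQW = 15°.

Therefore, the measure of angle ∠AQW = 15°.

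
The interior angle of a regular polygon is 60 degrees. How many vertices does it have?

Each interior angle of a regular n-gon is (n - 2) * 180 / n.
Setting this equal to 60:
(n - 2) * 180 / n = 60
Each exterior angle = 180 - 60 = 120 degrees.
Since exterior angles sum to 360: n = 360 / 120 = 3.

3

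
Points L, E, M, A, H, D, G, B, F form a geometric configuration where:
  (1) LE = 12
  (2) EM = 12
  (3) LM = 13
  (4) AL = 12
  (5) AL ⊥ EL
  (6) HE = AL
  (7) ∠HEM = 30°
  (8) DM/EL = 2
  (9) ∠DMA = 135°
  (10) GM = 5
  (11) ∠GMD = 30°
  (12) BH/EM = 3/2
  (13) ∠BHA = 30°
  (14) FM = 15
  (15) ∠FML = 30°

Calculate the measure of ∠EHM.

From the given relations: HE = AL = 12.
Step 1: By the law of cosines on triangle HEM: HM² = 12² + 12² − 2·12·12·cos(30°) = 38.58, so HM ≈ 6.21.
Step 2: By the inverse law of cosines on triangle EHM: cos(∠EHM) = (12² + 6.21² − 12²) / (2·12·6.21) = 38.58/149.08 = 0.2588, so ∠EHM = 75°.

Therefore, the measure of angle ∠EHM = 75°.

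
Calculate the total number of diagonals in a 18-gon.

Total line segments between 18 vertices = C(18,2) = 153.
Subtract the 18 sides: 153 - 18 = 135 diagonals.

135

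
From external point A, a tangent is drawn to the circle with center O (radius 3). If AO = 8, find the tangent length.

The tangent, radius, and line from the external point to the center form a right triangle.
The right angle is where the tangent meets the radius.
By the Pythagorean theorem: tangent² + 3² = 8²
tangent² = 64 - 9 = 55
tangent = sqrt(55)

sqrt(55)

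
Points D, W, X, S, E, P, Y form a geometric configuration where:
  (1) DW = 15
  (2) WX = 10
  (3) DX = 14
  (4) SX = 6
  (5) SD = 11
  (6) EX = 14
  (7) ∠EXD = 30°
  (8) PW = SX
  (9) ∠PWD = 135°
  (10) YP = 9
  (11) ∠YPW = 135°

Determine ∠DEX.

Step 1: By the law of cosines on triangle EXD: ED² = 14² + 14² − 2·14·14·cos(30°) = 52.52, so ED ≈ 7.25.
Step 2: By the inverse law of cosines on triangle DEX: cos(∠DEX) = (7.25² + 14² − 14²) / (2·7.25·14) = 52.52/202.91 = 0.2588, so ∠DEX = 75°.

Therefore, the measure of angle ∠DEX = 75°.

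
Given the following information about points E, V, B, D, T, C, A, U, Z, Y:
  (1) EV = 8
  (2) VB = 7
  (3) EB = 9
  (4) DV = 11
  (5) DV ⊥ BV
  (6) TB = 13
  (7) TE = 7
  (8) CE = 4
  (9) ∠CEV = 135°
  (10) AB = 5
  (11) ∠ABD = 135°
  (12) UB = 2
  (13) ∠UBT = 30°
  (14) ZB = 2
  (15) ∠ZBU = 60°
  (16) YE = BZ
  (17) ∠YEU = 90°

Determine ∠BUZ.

Step 1: By the law of cosines on triangle UBZ: UZ² = 2² + 2² − 2·2·2·cos(60°) = 4, so UZ = 2.
Step 2: By the inverse law of cosines on triangle BUZ: cos(∠BUZ) = (2² + 2² − 2²) / (2·2·2) = 4/8 = 0.5, so ∠BUZ = 60°.

Therefore, the measure of angle ∠BUZ = 60°.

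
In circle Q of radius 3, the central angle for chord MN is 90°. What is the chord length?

Chord length = 2r sin(θ/2)
= 2 × 3 × sin(90°/2)
= 2 × 3 × sin(45°)
= 3*sqrt(2)

3*sqrt(2)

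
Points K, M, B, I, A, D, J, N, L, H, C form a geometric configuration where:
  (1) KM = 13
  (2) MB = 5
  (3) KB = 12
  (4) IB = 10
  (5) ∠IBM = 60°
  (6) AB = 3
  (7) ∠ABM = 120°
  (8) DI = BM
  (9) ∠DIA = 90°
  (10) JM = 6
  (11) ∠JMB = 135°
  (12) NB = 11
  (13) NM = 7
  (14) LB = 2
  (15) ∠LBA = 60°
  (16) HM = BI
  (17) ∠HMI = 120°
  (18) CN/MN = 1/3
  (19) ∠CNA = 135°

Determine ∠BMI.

Step 1: By the law of cosines on triangle MBI: MI² = 5² + 10² − 2·5·10·cos(60°) = 75, so MI = 5·√3.
Step 2: By the inverse law of cosines on triangle BMI: cos(∠BMI) = (5² + (5·√3)² − 10²) / (2·5·5·√3) = 0/86.6 = 0, so ∠BMI = 90°.

Therefore, the measure of angle ∠BMI = 90°.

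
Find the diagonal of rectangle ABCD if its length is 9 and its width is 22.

Using the Pythagorean theorem:
d² = 9² + 22² = 81 + 484 = 565
d = sqrt(565)

sqrt(565)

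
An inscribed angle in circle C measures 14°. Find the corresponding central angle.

Central angle = 2 × 14° = 28° (inscribed angle theorem).

28°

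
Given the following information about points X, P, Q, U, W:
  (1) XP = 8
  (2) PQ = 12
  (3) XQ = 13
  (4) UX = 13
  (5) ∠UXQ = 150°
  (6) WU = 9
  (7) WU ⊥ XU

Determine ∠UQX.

Step 1: By the law of cosines on triangle QXU: QU² = 13² + 13² − 2·13·13·cos(150°) = 630.72, so QU ≈ 25.11.
Step 2: By the inverse law of cosines on triangle UQX: cos(∠UQX) = (25.11² + 13² − 13²) / (2·25.11·13) = 630.72/652.97 = 0.9659, so ∠UQX = 15°.

Therefore, the measure of angle ∠UQX = 15°.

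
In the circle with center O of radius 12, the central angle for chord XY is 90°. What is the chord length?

Drop a perpendicular from the center to the chord, bisecting both the chord and the central angle.
Each half-chord = r sin(θ/2) = 12 sin(45°).
The full chord = 2 × 12 × sin(45°) = 12*sqrt(2).

12*sqrt(2)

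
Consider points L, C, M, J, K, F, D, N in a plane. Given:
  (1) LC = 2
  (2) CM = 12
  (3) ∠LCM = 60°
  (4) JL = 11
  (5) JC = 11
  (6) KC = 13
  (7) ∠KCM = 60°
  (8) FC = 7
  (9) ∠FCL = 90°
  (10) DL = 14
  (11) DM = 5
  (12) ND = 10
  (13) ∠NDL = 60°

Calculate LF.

Step 1: By the law of cosines on triangle LCF: LF² = 2² + 7² − 2·2·7·cos(90°) = 53, so LF = √53.

Therefore, the length of LF = √53.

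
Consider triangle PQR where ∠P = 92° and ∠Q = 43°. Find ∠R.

The interior angles sum to 180°: angle R = 180 - 92 - 43 = 45°.
The triangle is obtuse (angles 92°, 43°, 45°).

45 degrees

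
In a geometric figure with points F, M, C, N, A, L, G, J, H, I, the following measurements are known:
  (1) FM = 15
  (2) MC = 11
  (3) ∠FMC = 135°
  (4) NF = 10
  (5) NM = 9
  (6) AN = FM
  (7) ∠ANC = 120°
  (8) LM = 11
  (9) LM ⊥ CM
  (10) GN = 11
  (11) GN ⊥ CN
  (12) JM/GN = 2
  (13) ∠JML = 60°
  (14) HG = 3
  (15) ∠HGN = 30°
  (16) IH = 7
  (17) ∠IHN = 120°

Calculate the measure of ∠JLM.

From the given relations: JM = 2·GN = 2·11 = 22.
Step 1: By the law of cosines on triangle LMJ: LJ² = 11² + 22² − 2·11·22·cos(60°) = 363, so LJ = 11·√3.
Step 2: By the inverse law of cosines on triangle JLM: cos(∠JLM) = ((11·√3)² + 11² − 22²) / (2·11·√3·11) = 0/419.16 = 0, so ∠JLM = 90°.

Therefore, the measure of angle ∠JLM = 90°.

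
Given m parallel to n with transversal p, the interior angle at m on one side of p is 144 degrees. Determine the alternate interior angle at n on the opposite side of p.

Alternate interior angles formed by parallel lines and a transversal are equal.
The given angle is 144 degrees.
The alternate interior angle = 144 degrees.

144 degrees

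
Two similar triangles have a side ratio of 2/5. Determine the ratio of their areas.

Area scales with the square of linear dimensions. If every length is multiplied by 2/5, then the area is multiplied by (2/5)^2 = 4/25.
The area ratio is 4:25.

4:25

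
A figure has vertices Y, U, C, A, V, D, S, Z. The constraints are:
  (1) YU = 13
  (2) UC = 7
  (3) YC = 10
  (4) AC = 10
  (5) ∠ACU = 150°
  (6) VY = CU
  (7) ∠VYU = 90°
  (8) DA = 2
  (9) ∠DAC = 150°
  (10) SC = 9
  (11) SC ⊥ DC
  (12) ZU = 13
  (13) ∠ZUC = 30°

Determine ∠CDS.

Step 1: By the law of cosines on triangle DAC: DC² = 2² + 10² − 2·2·10·cos(150°) = 138.64, so DC ≈ 11.77.
Step 2: By the law of cosines on triangle DCS: DS² = 11.77² + 9² − 2·11.77·9·cos(90°) = 219.64, so DS ≈ 14.82.
Step 3: By the inverse law of cosines on triangle CDS: cos(∠CDS) = (11.77² + 14.82² − 9²) / (2·11.77·14.82) = 277.28/349.01 = 0.7945, so ∠CDS = 37.39°.

Therefore, the measure of angle ∠CDS = 37.39°.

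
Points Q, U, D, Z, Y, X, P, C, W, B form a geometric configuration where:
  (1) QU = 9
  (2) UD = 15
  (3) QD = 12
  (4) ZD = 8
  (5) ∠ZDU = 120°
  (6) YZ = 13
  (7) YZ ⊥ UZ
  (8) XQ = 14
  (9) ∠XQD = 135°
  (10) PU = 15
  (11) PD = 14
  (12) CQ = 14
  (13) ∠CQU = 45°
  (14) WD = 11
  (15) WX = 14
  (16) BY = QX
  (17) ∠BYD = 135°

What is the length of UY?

Step 1: By the law of cosines on triangle ZDU: ZU² = 8² + 15² − 2·8·15·cos(120°) = 409, so ZU ≈ 20.22.
Step 2: By the law of cosines on triangle UZY: UY² = 20.22² + 13² − 2·20.22·13·cos(90°) = 578, so UY = 17·√2.

Therefore, the length of UY = 17·√2.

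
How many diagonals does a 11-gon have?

The number of diagonals in an n-gon is n(n - 3)/2.
For n = 11: 11(11 - 3)/2 = 11 × 8 / 2 = 44.

44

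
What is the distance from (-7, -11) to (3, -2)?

The horizontal distance is |3 - -7| = 10 and the vertical distance is |-2 - -11| = 9.
By the Pythagorean theorem, d = sqrt(10^2 + 9^2) = sqrt(181).

sqrt(181)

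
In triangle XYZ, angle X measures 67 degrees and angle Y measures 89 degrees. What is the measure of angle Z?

The interior angles sum to 180°: angle Z = 180 - 67 - 89 = 24°.
The triangle is acute (angles 67°, 89°, 24°).

24 degrees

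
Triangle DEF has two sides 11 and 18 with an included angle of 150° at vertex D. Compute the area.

Area = (1/2)(11)(18) sin(150°) = (1/2)(11)(18)(1/2) = 99/2

99/2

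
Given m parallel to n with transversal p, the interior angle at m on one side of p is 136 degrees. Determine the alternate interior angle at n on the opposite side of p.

Alternate interior angles lie on opposite sides of the transversal, between the parallel lines.
By the alternate interior angle theorem, they are equal: 136 degrees.

136 degrees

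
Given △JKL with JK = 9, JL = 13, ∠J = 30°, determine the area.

Area = (1/2) * JK * JL * sin(J)
Area = (1/2) * 9 * 13 * sin(30°)
Area = (1/2) * 9 * 13 * 1/2
Area = 117/4

117/4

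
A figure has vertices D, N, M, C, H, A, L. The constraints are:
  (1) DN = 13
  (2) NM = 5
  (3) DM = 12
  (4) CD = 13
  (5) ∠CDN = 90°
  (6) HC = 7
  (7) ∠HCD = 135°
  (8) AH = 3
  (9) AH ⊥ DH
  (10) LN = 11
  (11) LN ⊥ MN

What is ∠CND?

Step 1: By the law of cosines on triangle NDC: NC² = 13² + 13² − 2·13·13·cos(90°) = 338, so NC = 13·√2.
Step 2: By the inverse law of cosines on triangle CND: cos(∠CND) = ((13·√2)² + 13² − 13²) / (2·13·√2·13) = 338/478 = 0.7071, so ∠CND = 45°.

Therefore, the measure of angle ∠CND = 45°.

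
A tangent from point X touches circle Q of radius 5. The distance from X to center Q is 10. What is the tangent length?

Let T be the point of tangency. Then QT ⊥ XT (radius ⊥ tangent).
In right triangle QTX: QX² = QT² + XT²
10² = 5² + XT²
XT² = 75, XT = 5*sqrt(3)

5*sqrt(3)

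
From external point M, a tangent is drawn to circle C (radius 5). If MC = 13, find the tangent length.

Let T be the point of tangency. Then CT ⊥ MT (radius ⊥ tangent).
In right triangle CTM: CM² = CT² + MT²
13² = 5² + MT²
MT² = 144, MT = 12

12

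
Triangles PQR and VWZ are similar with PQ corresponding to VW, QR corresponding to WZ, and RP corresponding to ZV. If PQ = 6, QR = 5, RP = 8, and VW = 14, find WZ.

k = 14/6 = 7/3. WZ = 7/3 * 5 = 35/3.

35/3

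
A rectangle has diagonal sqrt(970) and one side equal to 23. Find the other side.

The diagonal of a rectangle forms a right triangle with the two sides.
Rearranging the Pythagorean theorem: missing side = sqrt(d^2 - known^2).
= sqrt(970 - 529) = sqrt(441) = 21.

21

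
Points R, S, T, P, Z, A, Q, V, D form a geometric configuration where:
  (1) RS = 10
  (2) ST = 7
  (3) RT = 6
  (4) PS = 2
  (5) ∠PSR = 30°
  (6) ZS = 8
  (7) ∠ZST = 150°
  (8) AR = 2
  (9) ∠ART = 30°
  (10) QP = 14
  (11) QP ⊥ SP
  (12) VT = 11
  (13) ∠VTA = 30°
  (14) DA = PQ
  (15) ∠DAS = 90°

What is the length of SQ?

Step 1: By the law of cosines on triangle SPQ: SQ² = 2² + 14² − 2·2·14·cos(90°) = 200, so SQ = 10·√2.

Therefore, the length of SQ = 10·√2.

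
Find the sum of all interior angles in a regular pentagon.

The sum of interior angles of an n-sided polygon is (n - 2) * 180.
For n = 5: (5 - 2) * 180 = 3 * 180 = 540 degrees.

540 degrees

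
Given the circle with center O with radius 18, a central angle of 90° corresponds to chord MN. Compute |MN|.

Drop a perpendicular from the center to the chord, bisecting both the chord and the central angle.
Each half-chord = r sin(θ/2) = 18 sin(45°).
The full chord = 2 × 18 × sin(45°) = 18*sqrt(2).

18*sqrt(2)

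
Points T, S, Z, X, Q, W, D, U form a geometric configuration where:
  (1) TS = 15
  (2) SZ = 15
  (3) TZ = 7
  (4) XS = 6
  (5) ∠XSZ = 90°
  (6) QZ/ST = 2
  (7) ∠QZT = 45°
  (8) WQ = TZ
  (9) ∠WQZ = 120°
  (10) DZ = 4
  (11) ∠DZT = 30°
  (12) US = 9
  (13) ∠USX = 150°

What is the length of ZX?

Step 1: By the law of cosines on triangle ZSX: ZX² = 15² + 6² − 2·15·6·cos(90°) = 261, so ZX = 3·√29.

Therefore, the length of ZX = 3·√29.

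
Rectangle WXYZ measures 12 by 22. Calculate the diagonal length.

A rectangle's diagonal splits it into two right triangles, with the diagonal as the hypotenuse.
By the Pythagorean theorem, d^2 = 12^2 + 22^2 = 628.
Therefore d = sqrt(628) = 2*sqrt(157).

2*sqrt(157)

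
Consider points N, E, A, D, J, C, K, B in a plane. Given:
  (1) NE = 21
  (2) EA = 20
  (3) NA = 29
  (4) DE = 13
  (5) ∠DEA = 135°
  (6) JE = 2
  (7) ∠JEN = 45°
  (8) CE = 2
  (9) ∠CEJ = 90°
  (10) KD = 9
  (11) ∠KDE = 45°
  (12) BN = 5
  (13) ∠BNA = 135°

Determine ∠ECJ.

Step 1: By the law of cosines on triangle CEJ: CJ² = 2² + 2² − 2·2·2·cos(90°) = 8, so CJ = 2·√2.
Step 2: By the inverse law of cosines on triangle ECJ: cos(∠ECJ) = (2² + (2·√2)² − 2²) / (2·2·2·√2) = 8/11.31 = 0.7071, so ∠ECJ = 45°.

Therefore, the measure of angle ∠ECJ = 45°.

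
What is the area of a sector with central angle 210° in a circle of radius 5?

Sector area = π(5²)(7/12) = 175*pi/12

175*pi/12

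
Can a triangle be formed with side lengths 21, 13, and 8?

Check the triangle inequality: 13 + 8 = 21 ≤ 21.
Since the sum of two sides does not exceed the third, no triangle can be formed.

No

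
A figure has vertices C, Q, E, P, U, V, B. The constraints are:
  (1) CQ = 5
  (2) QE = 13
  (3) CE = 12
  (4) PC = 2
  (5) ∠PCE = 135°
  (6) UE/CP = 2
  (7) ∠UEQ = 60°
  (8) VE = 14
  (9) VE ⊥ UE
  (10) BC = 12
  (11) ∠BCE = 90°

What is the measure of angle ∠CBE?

Step 1: By the law of cosines on triangle BCE: BE² = 12² + 12² − 2·12·12·cos(90°) = 288, so BE = 12·√2.
Step 2: By the inverse law of cosines on triangle CBE: cos(∠CBE) = (12² + (12·√2)² − 12²) / (2·12·12·√2) = 288/407.29 = 0.7071, so ∠CBE = 45°.

Therefore, the measure of angle ∠CBE = 45°.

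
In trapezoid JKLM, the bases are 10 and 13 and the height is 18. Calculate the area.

Area of a trapezoid = (base1 + base2) * height / 2
Area = (10 + 13) * 18 / 2
Area = 23 * 18 / 2
Area = 414 / 2
Area = 207

207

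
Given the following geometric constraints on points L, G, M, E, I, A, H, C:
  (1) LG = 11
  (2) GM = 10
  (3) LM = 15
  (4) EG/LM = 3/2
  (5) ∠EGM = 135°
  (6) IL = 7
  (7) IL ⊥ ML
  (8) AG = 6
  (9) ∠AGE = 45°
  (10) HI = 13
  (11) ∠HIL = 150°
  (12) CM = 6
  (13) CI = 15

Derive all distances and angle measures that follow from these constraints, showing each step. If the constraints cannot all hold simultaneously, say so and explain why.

The constraints are consistent.

From the given relations:
  EG = 3/2·LM = 3/2·15 ≈ 22.5

Step 1: From LI = 7, IH = 13, and ∠LIH = 150°, by the law of cosines:
  LH² = LI² + IH² - 2·LI·IH·cos(150°) = 49 + 169 + 157.6 = 375.6
  LH ≈ 19.38

Step 2: From MG = 10, GE = 22.5, and ∠MGE = 135°, by the law of cosines:
  ME² = MG² + GE² - 2·MG·GE·cos(135°) = 100 + 506.2 + 318.2 = 924.4
  ME ≈ 30.4

Step 3: From ML = 15, LI = 7, and ∠MLI = 90°, by the law of cosines:
  MI² = ML² + LI² - 2·ML·LI·cos(90°) = 225 + 49 - 0 = 274
  MI ≈ 16.55

Step 4: From EG = 22.5, GA = 6, and ∠EGA = 45°, by the law of cosines:
  EA² = EG² + GA² - 2·EG·GA·cos(45°) = 506.2 + 36 - 190.9 = 351.3
  EA ≈ 18.74

Step 5: From LG = 11, LM = 15, GM = 10, by the inverse law of cosines:
  cos(∠GLM) = (LG² + LM² - GM²) / (2·LG·LM)
  ∠GLM = 41.8°

Step 6: From GL = 11, GM = 10, LM = 15, by the inverse law of cosines:
  cos(∠LGM) = (GL² + GM² - LM²) / (2·GL·GM)
  ∠LGM = 91.04°

Step 7: From MG = 10, ML = 15, GL = 11, by the inverse law of cosines:
  cos(∠GML) = (MG² + ML² - GL²) / (2·MG·ML)
  ∠GML = 47.16°

Step 8: From LH = 19.38, LI = 7, HI = 13, by the inverse law of cosines:
  cos(∠HLI) = (LH² + LI² - HI²) / (2·LH·LI)
  ∠HLI = 19.6°

Step 9: From MC = 6, MI = 16.55, CI = 15, by the inverse law of cosines:
  cos(∠CMI) = (MC² + MI² - CI²) / (2·MC·MI)
  ∠CMI = 64.66°

Step 10: From ME = 30.4, MG = 10, EG = 22.5, by the inverse law of cosines:
  cos(∠EMG) = (ME² + MG² - EG²) / (2·ME·MG)
  ∠EMG = 31.55°

Step 11: From MI = 16.55, ML = 15, IL = 7, by the inverse law of cosines:
  cos(∠IML) = (MI² + ML² - IL²) / (2·MI·ML)
  ∠IML = 25.02°

Step 12: From EA = 18.74, EG = 22.5, AG = 6, by the inverse law of cosines:
  cos(∠AEG) = (EA² + EG² - AG²) / (2·EA·EG)
  ∠AEG = 13.08°

Step 13: From EG = 22.5, EM = 30.4, GM = 10, by the inverse law of cosines:
  cos(∠GEM) = (EG² + EM² - GM²) / (2·EG·EM)
  ∠GEM = 13.45°

Step 14: From IC = 15, IM = 16.55, CM = 6, by the inverse law of cosines:
  cos(∠CIM) = (IC² + IM² - CM²) / (2·IC·IM)
  ∠CIM = 21.19°

Step 15: From IL = 7, IM = 16.55, LM = 15, by the inverse law of cosines:
  cos(∠LIM) = (IL² + IM² - LM²) / (2·IL·IM)
  ∠LIM = 64.98°

Step 16: From AE = 18.74, AG = 6, EG = 22.5, by the inverse law of cosines:
  cos(∠EAG) = (AE² + AG² - EG²) / (2·AE·AG)
  ∠EAG = 121.92°

Step 17: From HI = 13, HL = 19.38, IL = 7, by the inverse law of cosines:
  cos(∠IHL) = (HI² + HL² - IL²) / (2·HI·HL)
  ∠IHL = 10.4°

Step 18: From CI = 15, CM = 6, IM = 16.55, by the inverse law of cosines:
  cos(∠ICM) = (CI² + CM² - IM²) / (2·CI·CM)
  ∠ICM = 94.14°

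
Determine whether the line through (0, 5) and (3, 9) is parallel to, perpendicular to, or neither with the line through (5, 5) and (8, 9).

Slope of line 1: m1 = (9 - 5)/(3 - 0) = 4/3 = 4/3
Slope of line 2: m2 = (9 - 5)/(8 - 5) = 4/3 = 4/3
Since m1 = m2 = 4/3, the lines are parallel.

Parallel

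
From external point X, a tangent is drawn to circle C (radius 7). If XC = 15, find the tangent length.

Let T be the point of tangency. Then CT ⊥ XT (radius ⊥ tangent).
In right triangle CTX: CX² = CT² + XT²
15² = 7² + XT²
XT² = 176, XT = 4*sqrt(11)

4*sqrt(11)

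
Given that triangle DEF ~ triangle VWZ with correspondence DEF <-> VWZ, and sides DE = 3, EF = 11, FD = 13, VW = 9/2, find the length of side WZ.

Similar triangles have proportional sides. Setting up the proportion:
VW / DE = WZ / EF
9/2 / 3 = WZ / 11
WZ = 11 * 9/2 / 3 = 33/2.

33/2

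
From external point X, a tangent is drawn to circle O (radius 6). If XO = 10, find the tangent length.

The tangent, radius, and line from the external point to the center form a right triangle.
The right angle is where the tangent meets the radius.
By the Pythagorean theorem: tangent² + 6² = 10²
tangent² = 100 - 36 = 64
tangent = 8

8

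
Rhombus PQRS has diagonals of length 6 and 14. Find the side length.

Half-diagonals are 3 and 7. side = sqrt(3^2 + 7^2) = sqrt(58)

sqrt(58)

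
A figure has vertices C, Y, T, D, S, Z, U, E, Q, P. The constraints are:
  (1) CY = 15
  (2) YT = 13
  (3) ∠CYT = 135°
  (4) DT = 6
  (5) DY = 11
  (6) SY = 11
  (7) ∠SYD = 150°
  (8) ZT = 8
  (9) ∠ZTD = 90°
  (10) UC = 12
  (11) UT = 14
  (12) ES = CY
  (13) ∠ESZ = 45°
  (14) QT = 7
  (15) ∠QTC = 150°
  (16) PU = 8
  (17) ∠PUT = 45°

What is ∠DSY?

Step 1: By the law of cosines on triangle SYD: SD² = 11² + 11² − 2·11·11·cos(150°) = 451.58, so SD ≈ 21.25.
Step 2: By the inverse law of cosines on triangle DSY: cos(∠DSY) = (21.25² + 11² − 11²) / (2·21.25·11) = 451.58/467.51 = 0.9659, so ∠DSY = 15°.

Therefore, the measure of angle ∠DSY = 15°.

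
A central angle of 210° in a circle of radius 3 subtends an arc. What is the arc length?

The full circumference is 2πr = 2π(3) = 6*pi.
The arc spans 210° out of 360°, which is a fraction of 7/12.
Arc length = 6*pi × 7/12 = 7*pi/2.

7*pi/2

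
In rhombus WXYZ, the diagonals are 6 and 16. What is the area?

Area = (6 * 16) / 2 = 96 / 2 = 48

48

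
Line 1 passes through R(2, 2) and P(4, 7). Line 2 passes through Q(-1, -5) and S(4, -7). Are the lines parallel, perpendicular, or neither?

Slope of line 1: m1 = (7 - 2)/(4 - 2) = 5/2 = 5/2
Slope of line 2: m2 = (-7 - -5)/(4 - -1) = -2/5 = -2/5
m1 * m2 = -1, so perpendicular.

Perpendicular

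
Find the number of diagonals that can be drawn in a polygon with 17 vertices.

The number of diagonals in an n-gon is n(n - 3)/2.
For n = 17: 17(17 - 3)/2 = 17 × 14 / 2 = 119.

119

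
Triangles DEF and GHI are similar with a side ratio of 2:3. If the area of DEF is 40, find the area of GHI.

Area ratio = (2/3)^2 = 4/9. Area of GHI = 40 * 9/4 = 90.

90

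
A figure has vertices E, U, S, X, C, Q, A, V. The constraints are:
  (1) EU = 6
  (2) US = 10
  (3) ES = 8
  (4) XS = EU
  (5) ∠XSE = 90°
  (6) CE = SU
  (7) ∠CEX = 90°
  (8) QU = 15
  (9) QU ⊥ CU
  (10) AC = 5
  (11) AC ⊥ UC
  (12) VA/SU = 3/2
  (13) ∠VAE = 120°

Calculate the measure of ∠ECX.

From the given relations: XS = EU = 6; CE = SU = 10.
Step 1: By the law of cosines on triangle ESX: EX² = 8² + 6² − 2·8·6·cos(90°) = 100, so EX = 10.
Step 2: By the law of cosines on triangle CEX: CX² = 10² + 10² − 2·10·10·cos(90°) = 200, so CX = 10·√2.
Step 3: By the inverse law of cosines on triangle ECX: cos(∠ECX) = (10² + (10·√2)² − 10²) / (2·10·10·√2) = 200/282.84 = 0.7071, so ∠ECX = 45°.

Therefore, the measure of angle ∠ECX = 45°.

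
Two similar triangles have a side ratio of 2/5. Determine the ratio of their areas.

The ratio of areas of similar triangles equals the square of the side ratio.
Side ratio = 2:5
Area ratio = (2/5)^2 = 4/25 = 4:25

4:25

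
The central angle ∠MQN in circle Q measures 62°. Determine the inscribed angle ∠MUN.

By the inscribed angle theorem, the inscribed angle is half the central angle.
Inscribed angle = 62° / 2 = 31°

31°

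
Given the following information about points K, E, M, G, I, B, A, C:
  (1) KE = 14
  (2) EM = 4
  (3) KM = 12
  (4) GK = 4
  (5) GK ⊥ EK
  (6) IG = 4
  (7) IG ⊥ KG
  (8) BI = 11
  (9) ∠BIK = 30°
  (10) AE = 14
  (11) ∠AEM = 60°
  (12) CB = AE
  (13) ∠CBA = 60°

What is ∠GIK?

Step 1: By the law of cosines on triangle IGK: IK² = 4² + 4² − 2·4·4·cos(90°) = 32, so IK = 4·√2.
Step 2: By the inverse law of cosines on triangle GIK: cos(∠GIK) = (4² + (4·√2)² − 4²) / (2·4·4·√2) = 32/45.25 = 0.7071, so ∠GIK = 45°.

Therefore, the measure of angle ∠GIK = 45°.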